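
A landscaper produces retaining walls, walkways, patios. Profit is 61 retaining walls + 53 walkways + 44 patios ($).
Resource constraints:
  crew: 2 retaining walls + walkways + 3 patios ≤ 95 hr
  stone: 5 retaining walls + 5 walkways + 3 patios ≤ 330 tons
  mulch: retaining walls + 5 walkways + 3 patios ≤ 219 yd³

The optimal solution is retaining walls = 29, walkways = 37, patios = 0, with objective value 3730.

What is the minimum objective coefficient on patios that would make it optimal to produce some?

51

Check each constraint at x*: crew 95/95 (tight); stone 330/330 (tight); mulch 214/219 (slack 5).
Slack constraints have shadow price 0 (complementary slackness).
The binding rows give the dual system: 2·y_crew + 5·y_stone = 61 and 1·y_crew + 5·y_stone = 53.
Solving: y_crew = 8, y_stone = 9.
patios enters the basis when its profit ≥ yᵀa₃ = 8·3 + 9·3 = 51.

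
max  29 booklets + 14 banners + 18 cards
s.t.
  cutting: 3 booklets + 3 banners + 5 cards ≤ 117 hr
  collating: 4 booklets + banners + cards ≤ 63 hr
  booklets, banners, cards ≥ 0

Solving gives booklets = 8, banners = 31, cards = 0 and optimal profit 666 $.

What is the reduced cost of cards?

-2

Both cutting and collating are binding at x*.
Dual feasibility on the basic columns requires 3·y_cutting + 4·y_collating = 29, 3·y_cutting + 1·y_collating = 14.
This yields shadow prices y_cutting = 3, y_collating = 5.
Reduced cost of cards: c₃ − yᵀa₃ = 18 − (3·5 + 5·1) = 18 − 20 = -2.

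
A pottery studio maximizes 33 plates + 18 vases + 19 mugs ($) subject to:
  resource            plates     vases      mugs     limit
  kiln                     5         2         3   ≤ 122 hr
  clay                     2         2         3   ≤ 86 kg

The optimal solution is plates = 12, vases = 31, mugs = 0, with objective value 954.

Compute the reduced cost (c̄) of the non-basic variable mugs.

At the optimum: kiln uses 122 of 122 (binding); clay uses 86 of 86 (binding).
The binding rows give the dual system: 5·y_kiln + 2·y_clay = 33 and 2·y_kiln + 2·y_clay = 18.
→ y_kiln = 5 and y_clay = 4.
Reduced cost of mugs: c₃ − yᵀa₃ = 19 − (5·3 + 4·3) = 19 − 27 = -8.

-8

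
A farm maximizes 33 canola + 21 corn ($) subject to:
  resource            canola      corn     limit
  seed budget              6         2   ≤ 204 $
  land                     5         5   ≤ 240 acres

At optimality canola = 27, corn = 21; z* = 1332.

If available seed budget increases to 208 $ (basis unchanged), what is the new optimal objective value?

1344

Check each constraint at x*: seed budget 204/204 (tight); land 240/240 (tight).
From A_Bᵀ y = c: 6·y_seed budget + 5·y_land = 33; 2·y_seed budget + 5·y_land = 21.
→ y_seed budget = 3 and y_land = 3.
Δz = y_seed budget·Δb = 3 × (4) = 12, so new z* = 1332 + 12 = 1344.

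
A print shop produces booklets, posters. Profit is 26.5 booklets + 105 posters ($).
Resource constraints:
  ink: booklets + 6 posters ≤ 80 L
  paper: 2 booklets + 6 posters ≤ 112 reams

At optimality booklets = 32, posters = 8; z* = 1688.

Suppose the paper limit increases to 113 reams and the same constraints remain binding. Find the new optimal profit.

1697

Check each constraint at x*: ink 80/80 (tight); paper 112/112 (tight).
From A_Bᵀ y = c: 1·y_ink + 2·y_paper = 26.5; 6·y_ink + 6·y_paper = 105.
This yields shadow prices y_ink = 8.5, y_paper = 9.
Δz = y_paper·Δb = 9 × (1) = 9, so new z* = 1688 + 9 = 1697.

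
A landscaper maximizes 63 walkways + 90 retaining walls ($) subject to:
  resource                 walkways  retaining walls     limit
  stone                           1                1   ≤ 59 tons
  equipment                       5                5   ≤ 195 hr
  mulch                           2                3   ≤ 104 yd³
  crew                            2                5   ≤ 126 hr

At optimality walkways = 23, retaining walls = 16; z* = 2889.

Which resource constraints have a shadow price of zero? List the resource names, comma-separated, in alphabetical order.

stone: 39/59 (slack 20)
equipment: 195/195 (binding)
mulch: 94/104 (slack 10)
crew: 126/126 (binding)
By complementary slackness, a constraint with positive slack has shadow price 0 → mulch, stone.

mulch, stone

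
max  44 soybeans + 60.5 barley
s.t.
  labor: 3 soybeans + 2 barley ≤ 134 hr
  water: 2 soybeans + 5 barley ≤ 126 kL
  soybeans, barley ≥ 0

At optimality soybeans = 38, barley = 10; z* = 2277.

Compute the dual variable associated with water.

Check each constraint at x*: labor 134/134 (tight); water 126/126 (tight).
From A_Bᵀ y = c: 3·y_labor + 2·y_water = 44; 2·y_labor + 5·y_water = 60.5.
This yields shadow prices y_labor = 9, y_water = 8.5.
Shadow price of water = 8.5.

8.5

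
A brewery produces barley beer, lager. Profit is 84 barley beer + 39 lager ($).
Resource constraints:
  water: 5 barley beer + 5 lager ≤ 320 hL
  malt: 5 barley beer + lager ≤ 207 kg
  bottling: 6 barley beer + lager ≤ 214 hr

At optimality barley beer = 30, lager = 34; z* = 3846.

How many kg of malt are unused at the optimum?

23

malt used = 5·30 + 1·34 = 184; slack = 207 − 184 = 23.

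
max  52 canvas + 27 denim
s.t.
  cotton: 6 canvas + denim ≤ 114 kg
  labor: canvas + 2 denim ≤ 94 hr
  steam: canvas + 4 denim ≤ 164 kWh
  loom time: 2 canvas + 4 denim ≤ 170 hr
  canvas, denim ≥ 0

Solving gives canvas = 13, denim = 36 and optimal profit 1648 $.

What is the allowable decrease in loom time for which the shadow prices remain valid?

Binding constraints: cotton, loom time. The basis is B = [[6,1],[2,4]] with det 22.
Per unit decrease in loom time, x* moves by d = (0.0455, -0.2727).
The basis stays optimal until denim reaches 0; allowable decrease = 132 hr.

132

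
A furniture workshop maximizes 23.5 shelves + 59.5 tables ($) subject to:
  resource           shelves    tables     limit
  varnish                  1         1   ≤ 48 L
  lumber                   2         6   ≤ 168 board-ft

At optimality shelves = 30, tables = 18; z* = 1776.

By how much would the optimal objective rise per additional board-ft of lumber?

Both varnish and lumber are binding at x*.
From A_Bᵀ y = c: 1·y_varnish + 2·y_lumber = 23.5; 1·y_varnish + 6·y_lumber = 59.5.
→ y_varnish = 5.5 and y_lumber = 9.
Shadow price of lumber = 9.

9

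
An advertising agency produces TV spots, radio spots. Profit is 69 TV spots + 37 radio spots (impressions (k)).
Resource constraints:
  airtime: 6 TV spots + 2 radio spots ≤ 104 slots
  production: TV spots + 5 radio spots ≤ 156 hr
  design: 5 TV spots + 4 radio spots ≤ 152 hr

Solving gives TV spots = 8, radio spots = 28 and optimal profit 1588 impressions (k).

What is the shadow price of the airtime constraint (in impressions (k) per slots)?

6.5

Check each constraint at x*: airtime 104/104 (tight); production 148/156 (slack 8); design 152/152 (tight).
By complementary slackness, y = 0 for the non-binding constraint.
The binding rows give the dual system: 6·y_airtime + 5·y_design = 69 and 2·y_airtime + 4·y_design = 37.
Solving: y_airtime = 6.5, y_design = 6.
Shadow price of airtime = 6.5.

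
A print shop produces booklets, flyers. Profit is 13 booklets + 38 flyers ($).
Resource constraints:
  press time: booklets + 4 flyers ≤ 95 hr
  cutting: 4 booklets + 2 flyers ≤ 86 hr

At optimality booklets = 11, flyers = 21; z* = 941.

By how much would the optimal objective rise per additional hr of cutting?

At the optimum: press time uses 95 of 95 (binding); cutting uses 86 of 86 (binding).
From A_Bᵀ y = c: 1·y_press time + 4·y_cutting = 13; 4·y_press time + 2·y_cutting = 38.
This yields shadow prices y_press time = 9, y_cutting = 1.
Shadow price of cutting = 1.

1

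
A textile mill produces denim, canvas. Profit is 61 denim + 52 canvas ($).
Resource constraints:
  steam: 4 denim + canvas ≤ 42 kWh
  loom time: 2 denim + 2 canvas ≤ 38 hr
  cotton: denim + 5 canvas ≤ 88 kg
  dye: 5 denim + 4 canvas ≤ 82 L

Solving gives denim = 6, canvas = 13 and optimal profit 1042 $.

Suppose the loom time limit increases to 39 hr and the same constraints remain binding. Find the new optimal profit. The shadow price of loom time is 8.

1050

Δb = 1, so new z* = 1042 + (8)·(1) = 1042 + 8 = 1050.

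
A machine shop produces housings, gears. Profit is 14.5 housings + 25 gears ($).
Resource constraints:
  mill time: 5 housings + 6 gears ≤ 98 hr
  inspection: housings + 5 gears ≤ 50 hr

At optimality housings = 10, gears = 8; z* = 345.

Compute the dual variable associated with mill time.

2.5

Check each constraint at x*: mill time 98/98 (tight); inspection 50/50 (tight).
Dual feasibility on the basic columns requires 5·y_mill time + 1·y_inspection = 14.5, 6·y_mill time + 5·y_inspection = 25.
→ y_mill time = 2.5 and y_inspection = 2.
Shadow price of mill time = 2.5.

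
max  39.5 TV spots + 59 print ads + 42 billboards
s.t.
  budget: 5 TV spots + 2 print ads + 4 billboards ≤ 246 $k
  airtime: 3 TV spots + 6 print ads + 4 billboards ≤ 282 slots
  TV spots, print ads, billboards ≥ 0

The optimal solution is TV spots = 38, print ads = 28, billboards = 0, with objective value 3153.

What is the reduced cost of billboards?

-4

At the optimum: budget uses 246 of 246 (binding); airtime uses 282 of 282 (binding).
The binding rows give the dual system: 5·y_budget + 3·y_airtime = 39.5 and 2·y_budget + 6·y_airtime = 59.
→ y_budget = 2.5 and y_airtime = 9.
Reduced cost of billboards: c₃ − yᵀa₃ = 42 − (2.5·4 + 9·4) = 42 − 46 = -4.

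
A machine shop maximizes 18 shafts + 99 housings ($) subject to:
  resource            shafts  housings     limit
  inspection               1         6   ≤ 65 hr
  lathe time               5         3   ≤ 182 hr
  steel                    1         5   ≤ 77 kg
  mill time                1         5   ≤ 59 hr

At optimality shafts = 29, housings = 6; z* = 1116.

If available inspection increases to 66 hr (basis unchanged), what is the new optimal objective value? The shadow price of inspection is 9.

1125

Δb = 1, so new z* = 1116 + (9)·(1) = 1116 + 9 = 1125.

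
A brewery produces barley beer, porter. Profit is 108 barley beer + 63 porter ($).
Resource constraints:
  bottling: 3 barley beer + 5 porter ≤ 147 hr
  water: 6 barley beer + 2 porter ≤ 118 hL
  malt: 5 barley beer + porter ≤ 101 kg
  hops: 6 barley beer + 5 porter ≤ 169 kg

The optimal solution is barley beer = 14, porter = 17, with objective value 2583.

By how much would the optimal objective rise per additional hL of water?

Check each constraint at x*: bottling 127/147 (slack 20); water 118/118 (tight); malt 87/101 (slack 14); hops 169/169 (tight).
By complementary slackness, y = 0 for the non-binding constraints.
The binding rows give the dual system: 6·y_water + 6·y_hops = 108 and 2·y_water + 5·y_hops = 63.
Solving: y_water = 9, y_hops = 9.
Shadow price of water = 9.

9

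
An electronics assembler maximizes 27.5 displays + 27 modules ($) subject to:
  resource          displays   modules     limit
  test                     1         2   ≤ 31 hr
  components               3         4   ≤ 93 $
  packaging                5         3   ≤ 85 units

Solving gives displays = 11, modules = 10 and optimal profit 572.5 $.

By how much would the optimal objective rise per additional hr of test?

At the optimum: test uses 31 of 31 (binding); components uses 73 of 93 (slack = 20); packaging uses 85 of 85 (binding).
Since components is not tight, its dual is 0.
From A_Bᵀ y = c: 1·y_test + 5·y_packaging = 27.5; 2·y_test + 3·y_packaging = 27.
→ y_test = 7.5 and y_packaging = 4.
Shadow price of test = 7.5.

7.5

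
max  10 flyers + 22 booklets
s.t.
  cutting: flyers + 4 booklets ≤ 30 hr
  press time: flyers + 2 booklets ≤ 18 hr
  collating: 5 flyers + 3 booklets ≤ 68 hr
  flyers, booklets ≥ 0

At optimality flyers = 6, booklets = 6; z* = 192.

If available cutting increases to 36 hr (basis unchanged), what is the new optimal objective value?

Check each constraint at x*: cutting 30/30 (tight); press time 18/18 (tight); collating 48/68 (slack 20).
By complementary slackness, y = 0 for the non-binding constraint.
From A_Bᵀ y = c: 1·y_cutting + 1·y_press time = 10; 4·y_cutting + 2·y_press time = 22.
This yields shadow prices y_cutting = 1, y_press time = 9.
Δz = y_cutting·Δb = 1 × (6) = 6, so new z* = 192 + 6 = 198.

198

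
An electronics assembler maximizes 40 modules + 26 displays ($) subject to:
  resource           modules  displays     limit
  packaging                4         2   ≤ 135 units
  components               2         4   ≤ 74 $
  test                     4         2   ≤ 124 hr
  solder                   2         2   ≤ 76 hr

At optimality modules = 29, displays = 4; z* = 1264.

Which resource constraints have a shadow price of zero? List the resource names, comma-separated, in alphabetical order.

packaging: 124/135 (slack 11)
components: 74/74 (binding)
test: 124/124 (binding)
solder: 66/76 (slack 10)
By complementary slackness, a constraint with positive slack has shadow price 0 → packaging, solder.

packaging, solder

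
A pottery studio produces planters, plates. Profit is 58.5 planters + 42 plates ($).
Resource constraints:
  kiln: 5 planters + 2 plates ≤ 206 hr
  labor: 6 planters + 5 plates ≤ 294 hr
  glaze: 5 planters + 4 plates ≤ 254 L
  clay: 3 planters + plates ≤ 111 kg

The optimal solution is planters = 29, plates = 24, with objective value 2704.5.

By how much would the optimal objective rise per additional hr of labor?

7.5

Check each constraint at x*: kiln 193/206 (slack 13); labor 294/294 (tight); glaze 241/254 (slack 13); clay 111/111 (tight).
Slack constraints have shadow price 0 (complementary slackness).
Dual feasibility on the basic columns requires 6·y_labor + 3·y_clay = 58.5, 5·y_labor + 1·y_clay = 42.
This yields shadow prices y_labor = 7.5, y_clay = 4.5.
Shadow price of labor = 7.5.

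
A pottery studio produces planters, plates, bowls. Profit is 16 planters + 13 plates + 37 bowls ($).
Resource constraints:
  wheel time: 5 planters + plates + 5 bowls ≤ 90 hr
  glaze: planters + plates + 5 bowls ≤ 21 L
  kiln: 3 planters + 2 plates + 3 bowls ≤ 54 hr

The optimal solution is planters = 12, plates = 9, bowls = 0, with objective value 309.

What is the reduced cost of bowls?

-7

Check each constraint at x*: wheel time 69/90 (slack 21); glaze 21/21 (tight); kiln 54/54 (tight).
Since wheel time is not tight, its dual is 0.
The binding rows give the dual system: 1·y_glaze + 3·y_kiln = 16 and 1·y_glaze + 2·y_kiln = 13.
Solving: y_glaze = 7, y_kiln = 3.
Reduced cost of bowls: c₃ − yᵀa₃ = 37 − (7·5 + 3·3) = 37 − 44 = -7.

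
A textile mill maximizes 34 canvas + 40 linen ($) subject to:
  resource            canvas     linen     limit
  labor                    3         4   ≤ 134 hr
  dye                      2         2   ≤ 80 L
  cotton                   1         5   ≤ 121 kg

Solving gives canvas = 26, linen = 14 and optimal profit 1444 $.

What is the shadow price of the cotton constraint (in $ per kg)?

0

Check each constraint at x*: labor 134/134 (tight); dye 80/80 (tight); cotton 96/121 (slack 25).
Since cotton is not tight, its dual is 0.
Dual feasibility on the basic columns requires 3·y_labor + 2·y_dye = 34, 4·y_labor + 2·y_dye = 40.
Solving: y_labor = 6, y_dye = 8.
Shadow price of cotton = 0.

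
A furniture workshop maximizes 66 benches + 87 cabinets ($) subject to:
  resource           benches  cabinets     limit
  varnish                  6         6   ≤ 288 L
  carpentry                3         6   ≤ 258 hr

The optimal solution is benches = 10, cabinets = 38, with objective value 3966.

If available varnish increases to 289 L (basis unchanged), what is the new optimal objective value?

3973.5

Check each constraint at x*: varnish 288/288 (tight); carpentry 258/258 (tight).
From A_Bᵀ y = c: 6·y_varnish + 3·y_carpentry = 66; 6·y_varnish + 6·y_carpentry = 87.
This yields shadow prices y_varnish = 7.5, y_carpentry = 7.
Δz = y_varnish·Δb = 7.5 × (1) = 7.5, so new z* = 3966 + 7.5 = 3973.5.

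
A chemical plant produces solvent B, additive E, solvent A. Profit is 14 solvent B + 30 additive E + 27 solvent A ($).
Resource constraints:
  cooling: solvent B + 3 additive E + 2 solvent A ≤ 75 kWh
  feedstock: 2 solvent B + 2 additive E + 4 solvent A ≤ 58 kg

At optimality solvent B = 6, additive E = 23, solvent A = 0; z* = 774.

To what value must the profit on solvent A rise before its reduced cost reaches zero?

At the optimum: cooling uses 75 of 75 (binding); feedstock uses 58 of 58 (binding).
From A_Bᵀ y = c: 1·y_cooling + 2·y_feedstock = 14; 3·y_cooling + 2·y_feedstock = 30.
This yields shadow prices y_cooling = 8, y_feedstock = 3.
solvent A enters the basis when its profit ≥ yᵀa₃ = 8·2 + 3·4 = 28.

28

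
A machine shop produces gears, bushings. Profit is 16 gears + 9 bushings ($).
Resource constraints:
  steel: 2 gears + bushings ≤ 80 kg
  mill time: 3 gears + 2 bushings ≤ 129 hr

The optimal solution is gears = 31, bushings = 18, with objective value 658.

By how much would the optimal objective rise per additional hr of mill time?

Both steel and mill time are binding at x*.
The binding rows give the dual system: 2·y_steel + 3·y_mill time = 16 and 1·y_steel + 2·y_mill time = 9.
→ y_steel = 5 and y_mill time = 2.
Shadow price of mill time = 2.

2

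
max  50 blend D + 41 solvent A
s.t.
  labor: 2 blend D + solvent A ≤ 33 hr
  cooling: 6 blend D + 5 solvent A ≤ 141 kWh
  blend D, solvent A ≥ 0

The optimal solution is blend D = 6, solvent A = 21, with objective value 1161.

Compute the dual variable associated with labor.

1

At the optimum: labor uses 33 of 33 (binding); cooling uses 141 of 141 (binding).
Dual feasibility on the basic columns requires 2·y_labor + 6·y_cooling = 50, 1·y_labor + 5·y_cooling = 41.
→ y_labor = 1 and y_cooling = 8.
Shadow price of labor = 1.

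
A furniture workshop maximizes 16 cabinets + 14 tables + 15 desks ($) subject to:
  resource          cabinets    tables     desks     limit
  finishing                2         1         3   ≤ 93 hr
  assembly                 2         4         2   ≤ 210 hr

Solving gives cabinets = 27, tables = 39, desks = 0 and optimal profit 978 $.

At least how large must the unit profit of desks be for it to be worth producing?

At the optimum: finishing uses 93 of 93 (binding); assembly uses 210 of 210 (binding).
From A_Bᵀ y = c: 2·y_finishing + 2·y_assembly = 16; 1·y_finishing + 4·y_assembly = 14.
Solving: y_finishing = 6, y_assembly = 2.
desks enters the basis when its profit ≥ yᵀa₃ = 6·3 + 2·2 = 22.

22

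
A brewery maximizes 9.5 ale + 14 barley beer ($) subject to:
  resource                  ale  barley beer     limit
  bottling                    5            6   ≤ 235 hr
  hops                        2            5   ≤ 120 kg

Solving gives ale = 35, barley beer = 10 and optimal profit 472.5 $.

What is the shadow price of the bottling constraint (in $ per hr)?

Both bottling and hops are binding at x*.
From A_Bᵀ y = c: 5·y_bottling + 2·y_hops = 9.5; 6·y_bottling + 5·y_hops = 14.
→ y_bottling = 1.5 and y_hops = 1.
Shadow price of bottling = 1.5.

1.5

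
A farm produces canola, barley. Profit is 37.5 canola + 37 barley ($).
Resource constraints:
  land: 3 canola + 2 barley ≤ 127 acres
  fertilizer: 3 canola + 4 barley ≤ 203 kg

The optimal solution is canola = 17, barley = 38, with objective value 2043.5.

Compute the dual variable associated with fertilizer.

Both land and fertilizer are binding at x*.
Dual feasibility on the basic columns requires 3·y_land + 3·y_fertilizer = 37.5, 2·y_land + 4·y_fertilizer = 37.
This yields shadow prices y_land = 6.5, y_fertilizer = 6.
Shadow price of fertilizer = 6.

6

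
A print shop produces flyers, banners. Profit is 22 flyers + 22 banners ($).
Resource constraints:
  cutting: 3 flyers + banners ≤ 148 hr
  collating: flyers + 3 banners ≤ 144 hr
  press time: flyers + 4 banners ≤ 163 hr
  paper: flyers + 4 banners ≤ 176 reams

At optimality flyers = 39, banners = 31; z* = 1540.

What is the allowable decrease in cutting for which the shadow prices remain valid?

Binding constraints: cutting, press time. The basis is B = [[3,1],[1,4]] with det 11.
Per unit decrease in cutting, x* moves by d = (-0.3636, 0.0909).
The basis stays optimal until flyers reaches 0; allowable decrease = 107.25 hr.

107.25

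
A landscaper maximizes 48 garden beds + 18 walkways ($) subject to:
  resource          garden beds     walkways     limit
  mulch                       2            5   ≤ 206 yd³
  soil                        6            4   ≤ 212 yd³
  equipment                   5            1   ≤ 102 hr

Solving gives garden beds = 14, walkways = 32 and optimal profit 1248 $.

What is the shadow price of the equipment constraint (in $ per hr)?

Binding: soil and equipment. Non-binding: mulch (18 unused).
Since mulch is not tight, its dual is 0.
From A_Bᵀ y = c: 6·y_soil + 5·y_equipment = 48; 4·y_soil + 1·y_equipment = 18.
Solving: y_soil = 3, y_equipment = 6.
Shadow price of equipment = 6.

6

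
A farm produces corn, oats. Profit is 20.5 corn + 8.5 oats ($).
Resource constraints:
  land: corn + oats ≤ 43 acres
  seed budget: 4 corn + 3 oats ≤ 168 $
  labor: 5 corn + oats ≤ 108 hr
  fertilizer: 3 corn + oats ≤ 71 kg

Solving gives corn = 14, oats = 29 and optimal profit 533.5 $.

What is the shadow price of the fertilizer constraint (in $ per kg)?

Binding: land and fertilizer. Non-binding: seed budget (25 unused), labor (9 unused).
Slack constraints have shadow price 0 (complementary slackness).
From A_Bᵀ y = c: 1·y_land + 3·y_fertilizer = 20.5; 1·y_land + 1·y_fertilizer = 8.5.
Solving: y_land = 2.5, y_fertilizer = 6.
Shadow price of fertilizer = 6.

6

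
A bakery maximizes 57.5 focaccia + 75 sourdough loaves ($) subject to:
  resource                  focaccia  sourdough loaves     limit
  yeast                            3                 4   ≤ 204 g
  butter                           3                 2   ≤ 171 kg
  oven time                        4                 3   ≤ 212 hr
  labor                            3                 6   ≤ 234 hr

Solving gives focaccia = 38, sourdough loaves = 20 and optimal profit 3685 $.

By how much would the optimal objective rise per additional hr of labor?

Binding: oven time and labor. Non-binding: yeast (10 unused), butter (17 unused).
By complementary slackness, y = 0 for the non-binding constraints.
From A_Bᵀ y = c: 4·y_oven time + 3·y_labor = 57.5; 3·y_oven time + 6·y_labor = 75.
Solving: y_oven time = 8, y_labor = 8.5.
Shadow price of labor = 8.5.

8.5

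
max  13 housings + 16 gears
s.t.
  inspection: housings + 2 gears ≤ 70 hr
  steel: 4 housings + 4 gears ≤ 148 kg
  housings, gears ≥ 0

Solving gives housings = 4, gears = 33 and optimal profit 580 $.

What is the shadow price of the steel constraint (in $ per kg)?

2.5

At the optimum: inspection uses 70 of 70 (binding); steel uses 148 of 148 (binding).
From A_Bᵀ y = c: 1·y_inspection + 4·y_steel = 13; 2·y_inspection + 4·y_steel = 16.
→ y_inspection = 3 and y_steel = 2.5.
Shadow price of steel = 2.5.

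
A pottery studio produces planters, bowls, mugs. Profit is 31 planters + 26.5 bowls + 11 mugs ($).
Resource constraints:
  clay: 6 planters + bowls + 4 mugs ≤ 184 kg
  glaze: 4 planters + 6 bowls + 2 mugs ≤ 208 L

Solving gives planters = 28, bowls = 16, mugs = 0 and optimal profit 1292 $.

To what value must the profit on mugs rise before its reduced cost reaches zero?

Check each constraint at x*: clay 184/184 (tight); glaze 208/208 (tight).
The binding rows give the dual system: 6·y_clay + 4·y_glaze = 31 and 1·y_clay + 6·y_glaze = 26.5.
Solving: y_clay = 2.5, y_glaze = 4.
mugs enters the basis when its profit ≥ yᵀa₃ = 2.5·4 + 4·2 = 18.

18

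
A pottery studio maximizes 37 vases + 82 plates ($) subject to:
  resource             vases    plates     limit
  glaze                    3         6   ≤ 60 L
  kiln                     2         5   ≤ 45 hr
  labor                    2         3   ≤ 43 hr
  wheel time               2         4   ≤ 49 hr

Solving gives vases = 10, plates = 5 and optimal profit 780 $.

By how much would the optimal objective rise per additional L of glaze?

7

Binding: glaze and kiln. Non-binding: labor (8 unused), wheel time (9 unused).
Since labor, wheel time are not tight, their duals are 0.
Dual feasibility on the basic columns requires 3·y_glaze + 2·y_kiln = 37, 6·y_glaze + 5·y_kiln = 82.
This yields shadow prices y_glaze = 7, y_kiln = 8.
Shadow price of glaze = 7.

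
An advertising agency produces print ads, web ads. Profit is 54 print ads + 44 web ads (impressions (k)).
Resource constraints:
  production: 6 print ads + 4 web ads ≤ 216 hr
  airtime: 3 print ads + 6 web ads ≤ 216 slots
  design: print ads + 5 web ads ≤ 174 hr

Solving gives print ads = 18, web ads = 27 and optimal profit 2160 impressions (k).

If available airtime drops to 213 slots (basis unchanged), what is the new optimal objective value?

2154

Check each constraint at x*: production 216/216 (tight); airtime 216/216 (tight); design 153/174 (slack 21).
Since design is not tight, its dual is 0.
From A_Bᵀ y = c: 6·y_production + 3·y_airtime = 54; 4·y_production + 6·y_airtime = 44.
This yields shadow prices y_production = 8, y_airtime = 2.
Δz = y_airtime·Δb = 2 × (-3) = -6, so new z* = 2160 − 6 = 2154.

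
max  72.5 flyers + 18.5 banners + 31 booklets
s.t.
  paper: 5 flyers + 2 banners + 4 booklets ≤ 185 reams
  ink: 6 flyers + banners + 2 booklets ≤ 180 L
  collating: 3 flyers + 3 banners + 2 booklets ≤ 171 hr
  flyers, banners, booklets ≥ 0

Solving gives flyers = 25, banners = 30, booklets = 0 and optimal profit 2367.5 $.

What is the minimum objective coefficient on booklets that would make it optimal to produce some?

Binding: paper and ink. Non-binding: collating (6 unused).
By complementary slackness, y = 0 for the non-binding constraint.
From A_Bᵀ y = c: 5·y_paper + 6·y_ink = 72.5; 2·y_paper + 1·y_ink = 18.5.
This yields shadow prices y_paper = 5.5, y_ink = 7.5.
booklets enters the basis when its profit ≥ yᵀa₃ = 5.5·4 + 7.5·2 = 37.

37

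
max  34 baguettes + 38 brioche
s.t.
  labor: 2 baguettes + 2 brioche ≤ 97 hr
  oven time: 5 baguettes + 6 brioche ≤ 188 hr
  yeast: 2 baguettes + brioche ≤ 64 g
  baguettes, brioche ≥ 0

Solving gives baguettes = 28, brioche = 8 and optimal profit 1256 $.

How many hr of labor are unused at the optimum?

labor used = 2·28 + 2·8 = 72; slack = 97 − 72 = 25.

25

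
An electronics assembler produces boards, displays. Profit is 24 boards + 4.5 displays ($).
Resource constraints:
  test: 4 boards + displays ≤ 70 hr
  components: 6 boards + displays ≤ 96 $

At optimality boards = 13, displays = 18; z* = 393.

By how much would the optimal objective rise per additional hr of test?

At the optimum: test uses 70 of 70 (binding); components uses 96 of 96 (binding).
Dual feasibility on the basic columns requires 4·y_test + 6·y_components = 24, 1·y_test + 1·y_components = 4.5.
Solving: y_test = 1.5, y_components = 3.
Shadow price of test = 1.5.

1.5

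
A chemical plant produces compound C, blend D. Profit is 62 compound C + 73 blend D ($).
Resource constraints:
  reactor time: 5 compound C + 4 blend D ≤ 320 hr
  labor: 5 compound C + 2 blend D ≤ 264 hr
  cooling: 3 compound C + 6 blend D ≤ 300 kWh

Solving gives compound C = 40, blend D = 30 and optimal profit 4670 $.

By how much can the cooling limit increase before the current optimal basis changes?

Binding constraints: reactor time, cooling. The basis is B = [[5,4],[3,6]] with det 18.
Per unit increase in cooling, x* moves by d = (-0.2222, 0.2778).
The basis stays optimal until compound C reaches 0; allowable increase = 180 kWh.

180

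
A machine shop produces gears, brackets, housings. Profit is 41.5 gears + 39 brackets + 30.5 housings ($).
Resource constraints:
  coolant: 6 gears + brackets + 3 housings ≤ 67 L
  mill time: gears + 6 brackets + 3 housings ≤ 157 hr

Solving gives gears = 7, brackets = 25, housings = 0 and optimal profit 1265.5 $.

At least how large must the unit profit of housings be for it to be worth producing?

34.5

At the optimum: coolant uses 67 of 67 (binding); mill time uses 157 of 157 (binding).
Dual feasibility on the basic columns requires 6·y_coolant + 1·y_mill time = 41.5, 1·y_coolant + 6·y_mill time = 39.
Solving: y_coolant = 6, y_mill time = 5.5.
housings enters the basis when its profit ≥ yᵀa₃ = 6·3 + 5.5·3 = 34.5.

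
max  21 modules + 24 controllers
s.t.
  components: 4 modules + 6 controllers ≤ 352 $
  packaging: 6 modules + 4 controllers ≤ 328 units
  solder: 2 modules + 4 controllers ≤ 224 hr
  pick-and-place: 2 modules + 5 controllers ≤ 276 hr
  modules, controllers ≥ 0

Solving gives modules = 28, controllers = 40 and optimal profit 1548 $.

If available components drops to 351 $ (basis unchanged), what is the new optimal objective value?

At the optimum: components uses 352 of 352 (binding); packaging uses 328 of 328 (binding); solder uses 216 of 224 (slack = 8); pick-and-place uses 256 of 276 (slack = 20).
Slack constraints have shadow price 0 (complementary slackness).
From A_Bᵀ y = c: 4·y_components + 6·y_packaging = 21; 6·y_components + 4·y_packaging = 24.
→ y_components = 3 and y_packaging = 1.5.
Δz = y_components·Δb = 3 × (-1) = -3, so new z* = 1548 − 3 = 1545.

1545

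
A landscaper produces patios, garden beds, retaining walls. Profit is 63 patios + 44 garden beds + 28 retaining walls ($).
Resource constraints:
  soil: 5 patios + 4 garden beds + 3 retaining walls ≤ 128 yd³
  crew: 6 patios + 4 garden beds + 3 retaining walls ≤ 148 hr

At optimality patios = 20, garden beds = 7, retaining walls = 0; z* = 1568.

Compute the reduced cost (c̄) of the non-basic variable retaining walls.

-5

Check each constraint at x*: soil 128/128 (tight); crew 148/148 (tight).
Dual feasibility on the basic columns requires 5·y_soil + 6·y_crew = 63, 4·y_soil + 4·y_crew = 44.
Solving: y_soil = 3, y_crew = 8.
Reduced cost of retaining walls: c₃ − yᵀa₃ = 28 − (3·3 + 8·3) = 28 − 33 = -5.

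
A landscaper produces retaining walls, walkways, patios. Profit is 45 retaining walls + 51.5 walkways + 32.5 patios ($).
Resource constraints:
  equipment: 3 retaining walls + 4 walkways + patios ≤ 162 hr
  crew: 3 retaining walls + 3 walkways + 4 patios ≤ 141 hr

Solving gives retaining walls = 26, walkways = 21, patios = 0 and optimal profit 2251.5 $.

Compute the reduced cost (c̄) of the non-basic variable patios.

-8

Both equipment and crew are binding at x*.
Dual feasibility on the basic columns requires 3·y_equipment + 3·y_crew = 45, 4·y_equipment + 3·y_crew = 51.5.
This yields shadow prices y_equipment = 6.5, y_crew = 8.5.
Reduced cost of patios: c₃ − yᵀa₃ = 32.5 − (6.5·1 + 8.5·4) = 32.5 − 40.5 = -8.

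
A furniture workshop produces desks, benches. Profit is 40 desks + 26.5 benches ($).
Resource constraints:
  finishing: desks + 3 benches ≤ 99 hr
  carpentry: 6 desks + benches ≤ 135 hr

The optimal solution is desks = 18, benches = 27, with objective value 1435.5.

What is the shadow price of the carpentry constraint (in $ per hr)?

5.5

Both finishing and carpentry are binding at x*.
The binding rows give the dual system: 1·y_finishing + 6·y_carpentry = 40 and 3·y_finishing + 1·y_carpentry = 26.5.
This yields shadow prices y_finishing = 7, y_carpentry = 5.5.
Shadow price of carpentry = 5.5.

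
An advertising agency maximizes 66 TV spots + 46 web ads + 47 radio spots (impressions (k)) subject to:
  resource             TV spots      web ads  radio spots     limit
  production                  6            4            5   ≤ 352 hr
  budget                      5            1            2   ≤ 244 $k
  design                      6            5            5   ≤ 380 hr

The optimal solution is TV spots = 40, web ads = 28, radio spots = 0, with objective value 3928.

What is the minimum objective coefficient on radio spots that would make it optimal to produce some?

55

Check each constraint at x*: production 352/352 (tight); budget 228/244 (slack 16); design 380/380 (tight).
By complementary slackness, y = 0 for the non-binding constraint.
The binding rows give the dual system: 6·y_production + 6·y_design = 66 and 4·y_production + 5·y_design = 46.
This yields shadow prices y_production = 9, y_design = 2.
radio spots enters the basis when its profit ≥ yᵀa₃ = 9·5 + 2·5 = 55.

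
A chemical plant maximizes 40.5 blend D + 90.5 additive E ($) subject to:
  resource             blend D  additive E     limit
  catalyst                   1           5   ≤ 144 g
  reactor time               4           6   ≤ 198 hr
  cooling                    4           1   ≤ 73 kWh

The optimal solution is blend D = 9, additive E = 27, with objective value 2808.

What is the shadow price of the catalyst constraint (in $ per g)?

8.5

At the optimum: catalyst uses 144 of 144 (binding); reactor time uses 198 of 198 (binding); cooling uses 63 of 73 (slack = 10).
By complementary slackness, y = 0 for the non-binding constraint.
From A_Bᵀ y = c: 1·y_catalyst + 4·y_reactor time = 40.5; 5·y_catalyst + 6·y_reactor time = 90.5.
Solving: y_catalyst = 8.5, y_reactor time = 8.
Shadow price of catalyst = 8.5.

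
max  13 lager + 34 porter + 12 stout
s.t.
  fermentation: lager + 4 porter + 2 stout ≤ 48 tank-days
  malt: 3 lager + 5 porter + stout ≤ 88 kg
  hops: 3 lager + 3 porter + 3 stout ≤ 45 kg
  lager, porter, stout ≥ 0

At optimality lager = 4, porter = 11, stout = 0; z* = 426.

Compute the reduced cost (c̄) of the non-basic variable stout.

At the optimum: fermentation uses 48 of 48 (binding); malt uses 67 of 88 (slack = 21); hops uses 45 of 45 (binding).
Slack constraints have shadow price 0 (complementary slackness).
From A_Bᵀ y = c: 1·y_fermentation + 3·y_hops = 13; 4·y_fermentation + 3·y_hops = 34.
Solving: y_fermentation = 7, y_hops = 2.
Reduced cost of stout: c₃ − yᵀa₃ = 12 − (7·2 + 2·3) = 12 − 20 = -8.

-8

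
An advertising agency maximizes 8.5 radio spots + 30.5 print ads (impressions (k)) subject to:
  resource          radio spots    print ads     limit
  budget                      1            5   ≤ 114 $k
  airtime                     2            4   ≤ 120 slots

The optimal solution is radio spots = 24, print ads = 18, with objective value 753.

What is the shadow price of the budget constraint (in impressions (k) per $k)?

At the optimum: budget uses 114 of 114 (binding); airtime uses 120 of 120 (binding).
The binding rows give the dual system: 1·y_budget + 2·y_airtime = 8.5 and 5·y_budget + 4·y_airtime = 30.5.
→ y_budget = 4.5 and y_airtime = 2.
Shadow price of budget = 4.5.

4.5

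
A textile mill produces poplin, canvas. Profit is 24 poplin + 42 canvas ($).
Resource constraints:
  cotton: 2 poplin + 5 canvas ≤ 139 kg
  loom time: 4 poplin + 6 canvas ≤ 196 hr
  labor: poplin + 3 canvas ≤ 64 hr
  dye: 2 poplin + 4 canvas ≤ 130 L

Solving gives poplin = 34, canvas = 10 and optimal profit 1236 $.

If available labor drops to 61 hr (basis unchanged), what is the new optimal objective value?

At the optimum: cotton uses 118 of 139 (slack = 21); loom time uses 196 of 196 (binding); labor uses 64 of 64 (binding); dye uses 108 of 130 (slack = 22).
Slack constraints have shadow price 0 (complementary slackness).
Dual feasibility on the basic columns requires 4·y_loom time + 1·y_labor = 24, 6·y_loom time + 3·y_labor = 42.
This yields shadow prices y_loom time = 5, y_labor = 4.
Δz = y_labor·Δb = 4 × (-3) = -12, so new z* = 1236 − 12 = 1224.

1224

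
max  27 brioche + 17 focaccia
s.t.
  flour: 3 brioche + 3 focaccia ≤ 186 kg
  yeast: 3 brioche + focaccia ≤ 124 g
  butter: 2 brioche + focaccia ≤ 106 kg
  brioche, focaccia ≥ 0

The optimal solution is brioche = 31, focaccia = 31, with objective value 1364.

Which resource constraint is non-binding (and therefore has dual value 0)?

flour: 186/186 (binding)
yeast: 124/124 (binding)
butter: 93/106 (slack 13)
By complementary slackness, a constraint with positive slack has shadow price 0 → butter.

butter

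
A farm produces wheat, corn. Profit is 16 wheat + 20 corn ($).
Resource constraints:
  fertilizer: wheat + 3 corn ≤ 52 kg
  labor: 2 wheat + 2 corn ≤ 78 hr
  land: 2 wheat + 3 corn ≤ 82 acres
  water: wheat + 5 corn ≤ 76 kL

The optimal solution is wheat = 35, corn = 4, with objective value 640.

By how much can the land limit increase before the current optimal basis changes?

Binding constraints: labor, land. The basis is B = [[2,2],[2,3]] with det 2.
Per unit increase in land, x* moves by d = (-1, 1).
The basis stays optimal until fertilizer becomes binding; allowable increase = 2.5 acres.

2.5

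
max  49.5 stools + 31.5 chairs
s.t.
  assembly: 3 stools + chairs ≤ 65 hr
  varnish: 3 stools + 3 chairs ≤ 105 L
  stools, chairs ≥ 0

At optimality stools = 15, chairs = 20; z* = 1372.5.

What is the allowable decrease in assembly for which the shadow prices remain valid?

30

Binding constraints: assembly, varnish. The basis is B = [[3,1],[3,3]] with det 6.
Per unit decrease in assembly, x* moves by d = (-0.5, 0.5).
The basis stays optimal until stools reaches 0; allowable decrease = 30 hr.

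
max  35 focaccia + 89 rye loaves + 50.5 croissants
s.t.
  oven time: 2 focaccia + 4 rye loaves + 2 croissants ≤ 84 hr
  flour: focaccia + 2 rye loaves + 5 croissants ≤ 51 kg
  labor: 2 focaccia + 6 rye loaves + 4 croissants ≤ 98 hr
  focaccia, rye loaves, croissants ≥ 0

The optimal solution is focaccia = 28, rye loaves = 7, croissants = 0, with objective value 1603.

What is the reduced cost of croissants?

Check each constraint at x*: oven time 84/84 (tight); flour 42/51 (slack 9); labor 98/98 (tight).
By complementary slackness, y = 0 for the non-binding constraint.
The binding rows give the dual system: 2·y_oven time + 2·y_labor = 35 and 4·y_oven time + 6·y_labor = 89.
This yields shadow prices y_oven time = 8, y_labor = 9.5.
Reduced cost of croissants: c₃ − yᵀa₃ = 50.5 − (8·2 + 9.5·4) = 50.5 − 54 = -3.5.

-3.5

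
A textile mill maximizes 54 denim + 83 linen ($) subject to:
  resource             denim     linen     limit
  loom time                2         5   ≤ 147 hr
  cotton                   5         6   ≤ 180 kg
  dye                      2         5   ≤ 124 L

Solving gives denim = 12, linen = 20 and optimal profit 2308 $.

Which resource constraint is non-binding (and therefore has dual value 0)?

loom time

loom time: 124/147 (slack 23)
cotton: 180/180 (binding)
dye: 124/124 (binding)
By complementary slackness, a constraint with positive slack has shadow price 0 → loom time.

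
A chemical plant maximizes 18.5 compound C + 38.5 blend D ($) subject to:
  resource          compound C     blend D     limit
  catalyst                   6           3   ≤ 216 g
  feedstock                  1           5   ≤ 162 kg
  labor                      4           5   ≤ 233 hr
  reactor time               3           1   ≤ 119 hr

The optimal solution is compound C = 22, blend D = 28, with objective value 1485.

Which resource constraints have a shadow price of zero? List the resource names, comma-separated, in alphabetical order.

labor, reactor time

catalyst: 216/216 (binding)
feedstock: 162/162 (binding)
labor: 228/233 (slack 5)
reactor time: 94/119 (slack 25)
By complementary slackness, a constraint with positive slack has shadow price 0 → labor, reactor time.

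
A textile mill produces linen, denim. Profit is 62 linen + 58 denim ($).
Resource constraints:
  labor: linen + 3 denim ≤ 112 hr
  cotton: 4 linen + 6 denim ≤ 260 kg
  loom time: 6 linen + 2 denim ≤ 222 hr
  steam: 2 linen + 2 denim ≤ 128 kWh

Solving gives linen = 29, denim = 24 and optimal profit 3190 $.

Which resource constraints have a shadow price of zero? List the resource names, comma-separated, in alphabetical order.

labor, steam

labor: 101/112 (slack 11)
cotton: 260/260 (binding)
loom time: 222/222 (binding)
steam: 106/128 (slack 22)
By complementary slackness, a constraint with positive slack has shadow price 0 → labor, steam.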